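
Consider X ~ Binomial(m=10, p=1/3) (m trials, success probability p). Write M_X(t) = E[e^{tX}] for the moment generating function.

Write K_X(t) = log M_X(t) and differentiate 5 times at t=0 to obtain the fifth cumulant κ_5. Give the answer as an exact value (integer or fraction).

κ_5 = d^5K/dt^5 |_{t=0} = -100/81

M_X(t) = (e^(t)/3 + 2/3)^10
K_X(t) = log M_X(t) = 10*log(e^(t)/3 + 2/3)
dK/dt = 10*e^(t)/(e^(t) + 2)
d^2K/dt^2 = 20*e^(t)/(e^(2*t) + 4*e^(t) + 4)
d^3K/dt^3 = (-20*e^(2*t) + 40*e^(t))/(e^(3*t) + 6*e^(2*t) + 12*e^(t) + 8)
d^4K/dt^4 = (20*e^(3*t) - 160*e^(2*t) + 80*e^(t))/(e^(4*t) + 8*e^(3*t) + 24*e^(2*t) + 32*e^(t) + 16)
d^5K/dt^5 = (-20*e^(4*t) + 440*e^(3*t) - 880*e^(2*t) + 160*e^(t))/(e^(5*t) + 10*e^(4*t) + 40*e^(3*t) + 80*e^(2*t) + 80*e^(t) + 32)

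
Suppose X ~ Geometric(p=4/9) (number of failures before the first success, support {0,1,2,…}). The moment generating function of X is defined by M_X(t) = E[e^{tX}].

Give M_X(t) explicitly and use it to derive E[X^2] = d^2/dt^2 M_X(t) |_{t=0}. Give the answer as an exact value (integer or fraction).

E[X^2] = d^2M/dt^2 |_{t=0} = 35/8

M_X(t) = 4/(9*(1 - 5*e^(t)/9))
dM/dt = 20*e^(t)/(25*e^(2*t) - 90*e^(t) + 81)
d^2M/dt^2 = (-100*e^(2*t) - 180*e^(t))/(125*e^(3*t) - 675*e^(2*t) + 1215*e^(t) - 729)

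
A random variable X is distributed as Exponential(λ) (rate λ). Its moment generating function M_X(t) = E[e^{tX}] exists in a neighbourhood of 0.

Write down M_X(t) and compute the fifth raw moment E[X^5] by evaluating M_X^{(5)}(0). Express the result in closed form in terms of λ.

M_X(t) = λ/(λ - t)
D^5[M](t) = 120*λ/(λ^6 - 6*λ^5*t + 15*λ^4*t^2 - 20*λ^3*t^3 + 15*λ^2*t^4 - 6*λ*t^5 + t^6)

E[X^5] = D^5[M](0) = 120/λ^5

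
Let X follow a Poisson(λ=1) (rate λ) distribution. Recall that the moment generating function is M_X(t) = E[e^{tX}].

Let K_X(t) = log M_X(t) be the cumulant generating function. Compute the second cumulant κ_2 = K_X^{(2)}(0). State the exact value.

M_X(t) = e^(e^(t) - 1)
K_X(t) = log M_X(t) = e^(t) - 1
K^(2)(t) = e^(t)

κ_2 = K^(2)(0) = 1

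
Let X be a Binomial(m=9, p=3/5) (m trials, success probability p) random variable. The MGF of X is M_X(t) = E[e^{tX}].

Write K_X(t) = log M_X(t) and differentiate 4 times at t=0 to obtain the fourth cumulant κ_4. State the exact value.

κ_4 = K′′′′(0) = -594/625

M_X(t) = (3*e^(t)/5 + 2/5)^9
K_X(t) = log M_X(t) = 9*log(3*e^(t)/5 + 2/5)
K′(t) = 27*e^(t)/(3*e^(t) + 2)
K′′(t) = 54*e^(t)/(9*e^(2*t) + 12*e^(t) + 4)
K′′′(t) = (-162*e^(2*t) + 108*e^(t))/(27*e^(3*t) + 54*e^(2*t) + 36*e^(t) + 8)
K′′′′(t) = (486*e^(3*t) - 1296*e^(2*t) + 216*e^(t))/(81*e^(4*t) + 216*e^(3*t) + 216*e^(2*t) + 96*e^(t) + 16)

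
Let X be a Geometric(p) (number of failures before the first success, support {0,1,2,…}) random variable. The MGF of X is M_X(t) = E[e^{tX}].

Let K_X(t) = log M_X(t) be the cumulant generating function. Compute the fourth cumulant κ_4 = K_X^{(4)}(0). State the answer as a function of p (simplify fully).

κ_4 = D^4[K](0) = (-p^3 + 7*p^2 - 12*p + 6)/p^4

M_X(t) = p/(-(1 - p)*e^(t) + 1)
K_X(t) = log M_X(t) = log(p) - log(-(1 - p)*e^(t) + 1)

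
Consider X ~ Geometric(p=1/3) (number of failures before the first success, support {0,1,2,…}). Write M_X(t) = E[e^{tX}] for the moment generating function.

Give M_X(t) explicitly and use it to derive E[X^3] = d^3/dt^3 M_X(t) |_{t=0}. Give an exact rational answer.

E[X^3] = d^3M/dt^3 |_{t=0} = 74

M_X(t) = 1/(3*(1 - 2*e^(t)/3))
dM/dt = 2*e^(t)/(4*e^(2*t) - 12*e^(t) + 9)
d^2M/dt^2 = (-4*e^(2*t) - 6*e^(t))/(8*e^(3*t) - 36*e^(2*t) + 54*e^(t) - 27)
d^3M/dt^3 = (8*e^(3*t) + 48*e^(2*t) + 18*e^(t))/(16*e^(4*t) - 96*e^(3*t) + 216*e^(2*t) - 216*e^(t) + 81)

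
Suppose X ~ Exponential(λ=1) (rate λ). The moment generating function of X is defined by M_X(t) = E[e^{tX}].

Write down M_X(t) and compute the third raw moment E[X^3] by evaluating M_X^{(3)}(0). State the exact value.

M_X(t) = 1/(1 - t)
dM/dt = 1/(t^2 - 2*t + 1)
d^2M/dt^2 = -2/(t^3 - 3*t^2 + 3*t - 1)
d^3M/dt^3 = 6/(t^4 - 4*t^3 + 6*t^2 - 4*t + 1)

E[X^3] = d^3M/dt^3 |_{t=0} = 6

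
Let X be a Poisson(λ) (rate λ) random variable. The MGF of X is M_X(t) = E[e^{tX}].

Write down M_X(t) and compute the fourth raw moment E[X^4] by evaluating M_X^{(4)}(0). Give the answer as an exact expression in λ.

M_X(t) = e^(λ*(e^(t) - 1))
M^(4)(t) = (λ^4*e^(4*t)*e^(λ*e^(t)) + 6*λ^3*e^(3*t)*e^(λ*e^(t)) + 7*λ^2*e^(2*t)*e^(λ*e^(t)) + λ*e^(t)*e^(λ*e^(t)))*e^(-λ)

E[X^4] = M^(4)(0) = λ*(λ^3 + 6*λ^2 + 7*λ + 1)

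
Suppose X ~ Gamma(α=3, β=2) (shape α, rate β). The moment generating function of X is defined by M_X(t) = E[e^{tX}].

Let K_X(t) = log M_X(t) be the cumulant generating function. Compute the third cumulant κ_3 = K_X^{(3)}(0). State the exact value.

κ_3 = D^3[K](0) = 3/4

M_X(t) = 8/(2 - t)^3
K_X(t) = log M_X(t) = -3*log(2 - t) + 3*log(2)
D^3[K](t) = -6/(t^3 - 6*t^2 + 12*t - 8)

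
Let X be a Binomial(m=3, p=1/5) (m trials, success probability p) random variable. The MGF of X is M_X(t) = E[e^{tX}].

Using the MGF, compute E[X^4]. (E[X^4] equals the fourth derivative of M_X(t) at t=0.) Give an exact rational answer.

E[X^4] = M^(4)(0) = 321/125

M_X(t) = (e^(t)/5 + 4/5)^3
M^(4)(t) = 81*e^(3*t)/125 + 192*e^(2*t)/125 + 48*e^(t)/125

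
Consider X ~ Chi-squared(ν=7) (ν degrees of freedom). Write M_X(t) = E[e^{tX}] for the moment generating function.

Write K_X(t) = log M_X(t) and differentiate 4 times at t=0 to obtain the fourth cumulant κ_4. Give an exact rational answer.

κ_4 = K^(4)(0) = 336

M_X(t) = (1 - 2*t)^(-7/2)
K_X(t) = log M_X(t) = -7*log(1 - 2*t)/2
K^(4)(t) = 336/(16*t^4 - 32*t^3 + 24*t^2 - 8*t + 1)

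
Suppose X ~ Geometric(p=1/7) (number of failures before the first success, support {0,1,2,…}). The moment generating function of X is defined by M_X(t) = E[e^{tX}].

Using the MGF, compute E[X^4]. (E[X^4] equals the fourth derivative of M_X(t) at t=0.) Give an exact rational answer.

E[X^4] = D^4[M](0) = 39390

M_X(t) = 1/(7*(1 - 6*e^(t)/7))
D^4[M](t) = (-1296*e^(4*t) - 16632*e^(3*t) - 19404*e^(2*t) - 2058*e^(t))/(7776*e^(5*t) - 45360*e^(4*t) + 105840*e^(3*t) - 123480*e^(2*t) + 72030*e^(t) - 16807)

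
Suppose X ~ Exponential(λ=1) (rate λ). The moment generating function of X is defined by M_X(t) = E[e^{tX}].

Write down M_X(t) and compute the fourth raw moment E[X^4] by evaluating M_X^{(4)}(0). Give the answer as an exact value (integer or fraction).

M_X(t) = 1/(1 - t)
M^(4)(t) = -24/(t^5 - 5*t^4 + 10*t^3 - 10*t^2 + 5*t - 1)

E[X^4] = M^(4)(0) = 24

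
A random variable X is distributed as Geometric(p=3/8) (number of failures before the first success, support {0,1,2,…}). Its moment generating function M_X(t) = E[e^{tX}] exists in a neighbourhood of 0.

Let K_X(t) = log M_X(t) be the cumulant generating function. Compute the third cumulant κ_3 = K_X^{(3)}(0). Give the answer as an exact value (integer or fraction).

M_X(t) = 3/(8*(1 - 5*e^(t)/8))
K_X(t) = log M_X(t) = -log(1 - 5*e^(t)/8) - 3*log(2) + log(3)
dK/dt = -5*e^(t)/(5*e^(t) - 8)
d^2K/dt^2 = 40*e^(t)/(25*e^(2*t) - 80*e^(t) + 64)
d^3K/dt^3 = (-200*e^(2*t) - 320*e^(t))/(125*e^(3*t) - 600*e^(2*t) + 960*e^(t) - 512)

κ_3 = d^3K/dt^3 |_{t=0} = 520/27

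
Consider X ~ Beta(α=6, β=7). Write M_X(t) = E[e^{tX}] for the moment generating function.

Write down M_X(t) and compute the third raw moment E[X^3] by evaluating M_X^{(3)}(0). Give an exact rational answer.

E[X^3] = M^(3)(0) = 8/65

M_X(t) = ₁F₁(6; 13; t)
M^(3)(t) = 8*₁F₁(9; 16; t)/65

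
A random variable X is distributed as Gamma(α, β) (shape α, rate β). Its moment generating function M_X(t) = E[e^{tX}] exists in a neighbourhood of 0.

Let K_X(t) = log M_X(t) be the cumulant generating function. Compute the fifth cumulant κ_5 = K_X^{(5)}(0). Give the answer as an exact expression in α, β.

M_X(t) = (β/(β - t))^α
K_X(t) = log M_X(t) = α*(log(β) - log(β - t))
D^5[K](t) = -24*α/(-β^5 + 5*β^4*t - 10*β^3*t^2 + 10*β^2*t^3 - 5*β*t^4 + t^5)

κ_5 = D^5[K](0) = 24*α/β^5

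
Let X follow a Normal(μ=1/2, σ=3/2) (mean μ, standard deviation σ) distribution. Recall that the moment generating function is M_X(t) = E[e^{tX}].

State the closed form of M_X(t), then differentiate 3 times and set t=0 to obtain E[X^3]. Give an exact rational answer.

E[X^3] = M′′′(0) = 7/2

M_X(t) = e^(9*t^2/8 + t/2)
M′(t) = 9*t*e^(t/2)*e^(9*t^2/8)/4 + e^(t/2)*e^(9*t^2/8)/2
M′′(t) = 81*t^2*e^(t/2)*e^(9*t^2/8)/16 + 9*t*e^(t/2)*e^(9*t^2/8)/4 + 5*e^(t/2)*e^(9*t^2/8)/2
M′′′(t) = 729*t^3*e^(t/2)*e^(9*t^2/8)/64 + 243*t^2*e^(t/2)*e^(9*t^2/8)/32 + 135*t*e^(t/2)*e^(9*t^2/8)/8 + 7*e^(t/2)*e^(9*t^2/8)/2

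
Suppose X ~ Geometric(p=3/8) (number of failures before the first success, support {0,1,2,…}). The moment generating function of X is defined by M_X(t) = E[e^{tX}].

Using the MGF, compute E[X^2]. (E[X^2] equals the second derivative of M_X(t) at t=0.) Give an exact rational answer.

E[X^2] = M^(2)(0) = 65/9

M_X(t) = 3/(8*(1 - 5*e^(t)/8))
M^(2)(t) = (-75*e^(2*t) - 120*e^(t))/(125*e^(3*t) - 600*e^(2*t) + 960*e^(t) - 512)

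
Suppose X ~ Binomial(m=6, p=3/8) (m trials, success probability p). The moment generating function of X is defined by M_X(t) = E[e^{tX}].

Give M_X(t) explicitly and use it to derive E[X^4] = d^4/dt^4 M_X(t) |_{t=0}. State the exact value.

E[X^4] = M′′′′(0) = 39357/512

M_X(t) = (3*e^(t)/8 + 5/8)^6
M′(t) = 2187*e^(6*t)/131072 + 18225*e^(5*t)/131072 + 30375*e^(4*t)/65536 + 50625*e^(3*t)/65536 + 84375*e^(2*t)/131072 + 28125*e^(t)/131072
M′′(t) = 6561*e^(6*t)/65536 + 91125*e^(5*t)/131072 + 30375*e^(4*t)/16384 + 151875*e^(3*t)/65536 + 84375*e^(2*t)/65536 + 28125*e^(t)/131072
M′′′(t) = 19683*e^(6*t)/32768 + 455625*e^(5*t)/131072 + 30375*e^(4*t)/4096 + 455625*e^(3*t)/65536 + 84375*e^(2*t)/32768 + 28125*e^(t)/131072
M′′′′(t) = 59049*e^(6*t)/16384 + 2278125*e^(5*t)/131072 + 30375*e^(4*t)/1024 + 1366875*e^(3*t)/65536 + 84375*e^(2*t)/16384 + 28125*e^(t)/131072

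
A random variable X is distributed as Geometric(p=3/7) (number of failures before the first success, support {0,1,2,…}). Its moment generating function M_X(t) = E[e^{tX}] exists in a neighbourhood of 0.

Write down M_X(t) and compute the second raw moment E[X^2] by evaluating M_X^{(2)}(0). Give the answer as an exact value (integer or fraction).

M_X(t) = 3/(7*(1 - 4*e^(t)/7))
M′(t) = 12*e^(t)/(16*e^(2*t) - 56*e^(t) + 49)
M′′(t) = (-48*e^(2*t) - 84*e^(t))/(64*e^(3*t) - 336*e^(2*t) + 588*e^(t) - 343)

E[X^2] = M′′(0) = 44/9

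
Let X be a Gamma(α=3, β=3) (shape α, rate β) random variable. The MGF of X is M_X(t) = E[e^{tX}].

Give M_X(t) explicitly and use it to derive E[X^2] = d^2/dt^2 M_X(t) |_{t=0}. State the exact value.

M_X(t) = 27/(3 - t)^3
M^(2)(t) = -324/(t^5 - 15*t^4 + 90*t^3 - 270*t^2 + 405*t - 243)

E[X^2] = M^(2)(0) = 4/3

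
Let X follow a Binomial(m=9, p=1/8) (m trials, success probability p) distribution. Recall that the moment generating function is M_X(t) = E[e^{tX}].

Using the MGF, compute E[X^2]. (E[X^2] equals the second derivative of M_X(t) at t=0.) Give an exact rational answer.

E[X^2] = d^2M/dt^2 |_{t=0} = 9/4

M_X(t) = (e^(t)/8 + 7/8)^9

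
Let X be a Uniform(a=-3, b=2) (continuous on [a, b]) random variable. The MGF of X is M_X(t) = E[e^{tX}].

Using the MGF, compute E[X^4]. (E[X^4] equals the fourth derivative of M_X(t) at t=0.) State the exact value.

E[X^4] = d^4M/dt^4 |_{t=0} = 11

M_X(t) = (e^(2*t) - e^(-3*t))/(5*t)
dM/dt = (2*t*e^(5*t) + 3*t - e^(5*t) + 1)*e^(-3*t)/(5*t^2)
d^2M/dt^2 = (4*t^2*e^(5*t) - 9*t^2 - 4*t*e^(5*t) - 6*t + 2*e^(5*t) - 2)*e^(-3*t)/(5*t^3)
d^3M/dt^3 = (8*t^3*e^(5*t) + 27*t^3 - 12*t^2*e^(5*t) + 27*t^2 + 12*t*e^(5*t) + 18*t - 6*e^(5*t) + 6)*e^(-3*t)/(5*t^4)
d^4M/dt^4 = (16*t^4*e^(5*t) - 81*t^4 - 32*t^3*e^(5*t) - 108*t^3 + 48*t^2*e^(5*t) - 108*t^2 - 48*t*e^(5*t) - 72*t + 24*e^(5*t) - 24)*e^(-3*t)/(5*t^5)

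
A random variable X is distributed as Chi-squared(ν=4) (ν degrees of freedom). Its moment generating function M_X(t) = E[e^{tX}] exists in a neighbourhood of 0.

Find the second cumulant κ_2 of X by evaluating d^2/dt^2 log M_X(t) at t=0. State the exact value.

M_X(t) = (1 - 2*t)^(-2)
K_X(t) = log M_X(t) = -2*log(1 - 2*t)
K′(t) = -4/(2*t - 1)
K′′(t) = 8/(4*t^2 - 4*t + 1)

κ_2 = K′′(0) = 8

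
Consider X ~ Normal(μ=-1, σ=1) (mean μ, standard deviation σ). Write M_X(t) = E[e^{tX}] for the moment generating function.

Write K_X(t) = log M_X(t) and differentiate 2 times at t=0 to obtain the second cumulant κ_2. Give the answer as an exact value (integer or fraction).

κ_2 = d^2K/dt^2 |_{t=0} = 1

M_X(t) = e^(t^2/2 - t)
K_X(t) = log M_X(t) = t^2/2 - t
dK/dt = t - 1
d^2K/dt^2 = 1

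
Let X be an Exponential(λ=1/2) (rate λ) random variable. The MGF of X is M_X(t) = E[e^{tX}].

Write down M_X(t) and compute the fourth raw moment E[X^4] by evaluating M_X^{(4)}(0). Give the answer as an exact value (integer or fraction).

E[X^4] = M^(4)(0) = 384

M_X(t) = 1/(2*(1/2 - t))
M^(4)(t) = -384/(32*t^5 - 80*t^4 + 80*t^3 - 40*t^2 + 10*t - 1)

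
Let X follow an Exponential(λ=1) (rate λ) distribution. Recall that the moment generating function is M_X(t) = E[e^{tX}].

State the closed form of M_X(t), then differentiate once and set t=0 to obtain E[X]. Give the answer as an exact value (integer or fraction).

M_X(t) = 1/(1 - t)
M′(t) = 1/(t^2 - 2*t + 1)

E[X] = M′(0) = 1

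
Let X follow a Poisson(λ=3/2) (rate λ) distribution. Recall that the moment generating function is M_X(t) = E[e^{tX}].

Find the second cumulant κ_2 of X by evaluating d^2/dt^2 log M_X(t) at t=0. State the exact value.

κ_2 = D^2[K](0) = 3/2

M_X(t) = e^(3*e^(t)/2 - 3/2)
K_X(t) = log M_X(t) = 3*e^(t)/2 - 3/2
D^2[K](t) = 3*e^(t)/2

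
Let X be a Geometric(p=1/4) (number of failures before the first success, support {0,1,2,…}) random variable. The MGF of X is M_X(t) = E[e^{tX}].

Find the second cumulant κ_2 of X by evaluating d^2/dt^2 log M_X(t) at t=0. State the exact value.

κ_2 = D^2[K](0) = 12

M_X(t) = 1/(4*(1 - 3*e^(t)/4))
K_X(t) = log M_X(t) = -log(1 - 3*e^(t)/4) - 2*log(2)
D^2[K](t) = 12*e^(t)/(9*e^(2*t) - 24*e^(t) + 16)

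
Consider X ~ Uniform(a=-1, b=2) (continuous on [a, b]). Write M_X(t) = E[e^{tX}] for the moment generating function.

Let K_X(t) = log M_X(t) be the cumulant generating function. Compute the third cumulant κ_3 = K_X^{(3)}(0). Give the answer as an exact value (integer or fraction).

M_X(t) = (e^(2*t) - e^(-t))/(3*t)
K_X(t) = log M_X(t) = -log(t) + log(e^(2*t) - e^(-t)) - log(3)
D^3[K](t) = (27*t^3*e^(6*t) + 27*t^3*e^(3*t) - 2*e^(9*t) + 6*e^(6*t) - 6*e^(3*t) + 2)/(t^3*e^(9*t) - 3*t^3*e^(6*t) + 3*t^3*e^(3*t) - t^3)

κ_3 = D^3[K](0) = 0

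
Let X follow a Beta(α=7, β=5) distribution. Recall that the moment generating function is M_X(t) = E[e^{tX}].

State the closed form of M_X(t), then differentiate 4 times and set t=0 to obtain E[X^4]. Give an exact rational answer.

E[X^4] = M^(4)(0) = 2/13

M_X(t) = ₁F₁(7; 12; t)
M^(4)(t) = 2*₁F₁(11; 16; t)/13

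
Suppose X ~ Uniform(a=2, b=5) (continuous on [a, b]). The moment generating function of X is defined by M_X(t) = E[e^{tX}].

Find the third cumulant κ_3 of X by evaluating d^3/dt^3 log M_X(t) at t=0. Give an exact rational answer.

κ_3 = K′′′(0) = 0

M_X(t) = (e^(5*t) - e^(2*t))/(3*t)
K_X(t) = log M_X(t) = -log(t) + log(e^(5*t) - e^(2*t)) - log(3)
K′(t) = (5*t*e^(3*t) - 2*t - e^(3*t) + 1)/(t*e^(3*t) - t)
K′′(t) = (-9*t^2*e^(3*t) + e^(6*t) - 2*e^(3*t) + 1)/(t^2*e^(6*t) - 2*t^2*e^(3*t) + t^2)
K′′′(t) = (27*t^3*e^(6*t) + 27*t^3*e^(3*t) - 2*e^(9*t) + 6*e^(6*t) - 6*e^(3*t) + 2)/(t^3*e^(9*t) - 3*t^3*e^(6*t) + 3*t^3*e^(3*t) - t^3)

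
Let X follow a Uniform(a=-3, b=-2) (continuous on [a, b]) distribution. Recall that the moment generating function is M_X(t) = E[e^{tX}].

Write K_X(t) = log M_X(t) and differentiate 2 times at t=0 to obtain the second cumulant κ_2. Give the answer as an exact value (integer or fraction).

κ_2 = d^2K/dt^2 |_{t=0} = 1/12

M_X(t) = (e^(-2*t) - e^(-3*t))/t
K_X(t) = log M_X(t) = -log(t) + log(e^(-2*t) - e^(-3*t))
dK/dt = (-2*t*e^(t) + 3*t - e^(t) + 1)/(t*e^(t) - t)
d^2K/dt^2 = (-t^2*e^(t) + e^(2*t) - 2*e^(t) + 1)/(t^2*e^(2*t) - 2*t^2*e^(t) + t^2)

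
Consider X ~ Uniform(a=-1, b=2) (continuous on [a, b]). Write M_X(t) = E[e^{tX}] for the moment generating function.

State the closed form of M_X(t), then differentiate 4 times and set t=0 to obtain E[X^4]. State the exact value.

M_X(t) = (e^(2*t) - e^(-t))/(3*t)
M^(4)(t) = (16*t^4*e^(3*t) - t^4 - 32*t^3*e^(3*t) - 4*t^3 + 48*t^2*e^(3*t) - 12*t^2 - 48*t*e^(3*t) - 24*t + 24*e^(3*t) - 24)*e^(-t)/(3*t^5)

E[X^4] = M^(4)(0) = 11/5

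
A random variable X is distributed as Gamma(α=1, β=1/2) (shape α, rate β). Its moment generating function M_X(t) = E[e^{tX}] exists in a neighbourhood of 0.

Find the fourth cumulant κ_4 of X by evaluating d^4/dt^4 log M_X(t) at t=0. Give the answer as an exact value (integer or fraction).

κ_4 = D^4[K](0) = 96

M_X(t) = 1/(2*(1/2 - t))
K_X(t) = log M_X(t) = -log(1/2 - t) - log(2)
D^4[K](t) = 96/(16*t^4 - 32*t^3 + 24*t^2 - 8*t + 1)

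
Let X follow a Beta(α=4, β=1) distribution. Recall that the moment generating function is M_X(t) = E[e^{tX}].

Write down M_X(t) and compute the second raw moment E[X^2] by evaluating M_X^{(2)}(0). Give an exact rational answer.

M_X(t) = ₁F₁(4; 5; t)
M^(2)(t) = 2*₁F₁(6; 7; t)/3

E[X^2] = M^(2)(0) = 2/3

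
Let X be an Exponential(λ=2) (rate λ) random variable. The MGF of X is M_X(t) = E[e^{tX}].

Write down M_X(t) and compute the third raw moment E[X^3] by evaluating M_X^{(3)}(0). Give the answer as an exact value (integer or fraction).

E[X^3] = D^3[M](0) = 3/4

M_X(t) = 2/(2 - t)
D^3[M](t) = 12/(t^4 - 8*t^3 + 24*t^2 - 32*t + 16)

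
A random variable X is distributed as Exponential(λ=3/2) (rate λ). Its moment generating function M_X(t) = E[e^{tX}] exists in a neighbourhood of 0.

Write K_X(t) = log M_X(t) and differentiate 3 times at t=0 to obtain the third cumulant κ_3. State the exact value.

κ_3 = d^3K/dt^3 |_{t=0} = 16/27

M_X(t) = 3/(2*(3/2 - t))
K_X(t) = log M_X(t) = -log(3/2 - t) - log(2) + log(3)
dK/dt = -2/(2*t - 3)
d^2K/dt^2 = 4/(4*t^2 - 12*t + 9)
d^3K/dt^3 = -16/(8*t^3 - 36*t^2 + 54*t - 27)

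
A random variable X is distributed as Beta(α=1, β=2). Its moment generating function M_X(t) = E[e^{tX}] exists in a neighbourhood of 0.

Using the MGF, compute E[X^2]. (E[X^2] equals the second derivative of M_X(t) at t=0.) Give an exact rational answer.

E[X^2] = M′′(0) = 1/6

M_X(t) = ₁F₁(1; 3; t)
M′(t) = ₁F₁(2; 4; t)/3
M′′(t) = ₁F₁(3; 5; t)/6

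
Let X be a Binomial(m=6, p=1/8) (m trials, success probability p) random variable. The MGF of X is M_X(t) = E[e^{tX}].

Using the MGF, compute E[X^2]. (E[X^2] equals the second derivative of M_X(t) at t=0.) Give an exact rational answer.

E[X^2] = D^2[M](0) = 39/32

M_X(t) = (e^(t)/8 + 7/8)^6
D^2[M](t) = 9*e^(6*t)/65536 + 525*e^(5*t)/131072 + 735*e^(4*t)/16384 + 15435*e^(3*t)/65536 + 36015*e^(2*t)/65536 + 50421*e^(t)/131072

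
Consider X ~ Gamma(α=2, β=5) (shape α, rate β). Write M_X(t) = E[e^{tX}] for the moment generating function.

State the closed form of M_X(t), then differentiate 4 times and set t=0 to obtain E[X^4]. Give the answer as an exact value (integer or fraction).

M_X(t) = 25/(5 - t)^2
M^(4)(t) = 3000/(t^6 - 30*t^5 + 375*t^4 - 2500*t^3 + 9375*t^2 - 18750*t + 15625)

E[X^4] = M^(4)(0) = 24/125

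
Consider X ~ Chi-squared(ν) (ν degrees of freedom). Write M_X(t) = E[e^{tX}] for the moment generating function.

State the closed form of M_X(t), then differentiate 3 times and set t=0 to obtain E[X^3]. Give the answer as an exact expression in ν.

M_X(t) = (1 - 2*t)^(-ν/2)
M^(3)(t) = (-ν^3 - 6*ν^2 - 8*ν)/(8*t^3*(1 - 2*t)^(ν/2) - 12*t^2*(1 - 2*t)^(ν/2) + 6*t*(1 - 2*t)^(ν/2) - (1 - 2*t)^(ν/2))

E[X^3] = M^(3)(0) = ν*(ν^2 + 6*ν + 8)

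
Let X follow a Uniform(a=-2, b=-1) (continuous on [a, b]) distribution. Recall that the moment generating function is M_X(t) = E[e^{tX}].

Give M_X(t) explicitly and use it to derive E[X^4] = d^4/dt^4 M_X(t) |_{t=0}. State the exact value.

M_X(t) = (e^(-t) - e^(-2*t))/t
dM/dt = (-t*e^(t) + 2*t - e^(t) + 1)*e^(-2*t)/t^2
d^2M/dt^2 = (t^2*e^(t) - 4*t^2 + 2*t*e^(t) - 4*t + 2*e^(t) - 2)*e^(-2*t)/t^3
d^3M/dt^3 = (-t^3*e^(t) + 8*t^3 - 3*t^2*e^(t) + 12*t^2 - 6*t*e^(t) + 12*t - 6*e^(t) + 6)*e^(-2*t)/t^4
d^4M/dt^4 = (t^4*e^(t) - 16*t^4 + 4*t^3*e^(t) - 32*t^3 + 12*t^2*e^(t) - 48*t^2 + 24*t*e^(t) - 48*t + 24*e^(t) - 24)*e^(-2*t)/t^5

E[X^4] = d^4M/dt^4 |_{t=0} = 31/5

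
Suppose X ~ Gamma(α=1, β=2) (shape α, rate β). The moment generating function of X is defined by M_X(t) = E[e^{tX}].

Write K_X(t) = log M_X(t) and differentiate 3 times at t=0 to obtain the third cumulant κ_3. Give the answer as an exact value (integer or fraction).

κ_3 = d^3K/dt^3 |_{t=0} = 1/4

M_X(t) = 2/(2 - t)
K_X(t) = log M_X(t) = -log(2 - t) + log(2)
dK/dt = -1/(t - 2)
d^2K/dt^2 = 1/(t^2 - 4*t + 4)
d^3K/dt^3 = -2/(t^3 - 6*t^2 + 12*t - 8)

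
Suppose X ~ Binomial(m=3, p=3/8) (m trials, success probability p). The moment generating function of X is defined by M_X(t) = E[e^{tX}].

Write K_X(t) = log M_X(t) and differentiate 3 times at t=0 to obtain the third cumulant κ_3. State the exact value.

κ_3 = K′′′(0) = 45/256

M_X(t) = (3*e^(t)/8 + 5/8)^3
K_X(t) = log M_X(t) = 3*log(3*e^(t)/8 + 5/8)
K′(t) = 9*e^(t)/(3*e^(t) + 5)
K′′(t) = 45*e^(t)/(9*e^(2*t) + 30*e^(t) + 25)
K′′′(t) = (-135*e^(2*t) + 225*e^(t))/(27*e^(3*t) + 135*e^(2*t) + 225*e^(t) + 125)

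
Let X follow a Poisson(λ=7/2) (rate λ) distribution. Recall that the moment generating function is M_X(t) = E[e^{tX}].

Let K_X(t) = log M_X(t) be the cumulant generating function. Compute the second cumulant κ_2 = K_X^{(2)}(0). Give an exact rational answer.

M_X(t) = e^(7*e^(t)/2 - 7/2)
K_X(t) = log M_X(t) = 7*e^(t)/2 - 7/2
D^2[K](t) = 7*e^(t)/2

κ_2 = D^2[K](0) = 7/2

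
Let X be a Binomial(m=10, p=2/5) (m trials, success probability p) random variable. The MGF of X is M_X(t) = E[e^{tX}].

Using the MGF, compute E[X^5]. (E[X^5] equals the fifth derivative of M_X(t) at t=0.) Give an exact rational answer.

M_X(t) = (2*e^(t)/5 + 3/5)^10

E[X^5] = M^(5)(0) = 1857436/625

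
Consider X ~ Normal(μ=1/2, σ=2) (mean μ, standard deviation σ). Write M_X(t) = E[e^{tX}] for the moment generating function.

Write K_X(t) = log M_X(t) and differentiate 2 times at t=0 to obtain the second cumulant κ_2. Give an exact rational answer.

M_X(t) = e^(2*t^2 + t/2)
K_X(t) = log M_X(t) = 2*t^2 + t/2
K′(t) = 4*t + 1/2
K′′(t) = 4

κ_2 = K′′(0) = 4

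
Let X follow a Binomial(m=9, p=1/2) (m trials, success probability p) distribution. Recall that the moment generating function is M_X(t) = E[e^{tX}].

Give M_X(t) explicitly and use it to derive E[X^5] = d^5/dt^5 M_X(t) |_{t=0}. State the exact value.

E[X^5] = d^5M/dt^5 |_{t=0} = 4212

M_X(t) = (e^(t)/2 + 1/2)^9
dM/dt = 9*e^(9*t)/512 + 9*e^(8*t)/64 + 63*e^(7*t)/128 + 63*e^(6*t)/64 + 315*e^(5*t)/256 + 63*e^(4*t)/64 + 63*e^(3*t)/128 + 9*e^(2*t)/64 + 9*e^(t)/512
d^2M/dt^2 = 81*e^(9*t)/512 + 9*e^(8*t)/8 + 441*e^(7*t)/128 + 189*e^(6*t)/32 + 1575*e^(5*t)/256 + 63*e^(4*t)/16 + 189*e^(3*t)/128 + 9*e^(2*t)/32 + 9*e^(t)/512
d^3M/dt^3 = 729*e^(9*t)/512 + 9*e^(8*t) + 3087*e^(7*t)/128 + 567*e^(6*t)/16 + 7875*e^(5*t)/256 + 63*e^(4*t)/4 + 567*e^(3*t)/128 + 9*e^(2*t)/16 + 9*e^(t)/512
d^4M/dt^4 = 6561*e^(9*t)/512 + 72*e^(8*t) + 21609*e^(7*t)/128 + 1701*e^(6*t)/8 + 39375*e^(5*t)/256 + 63*e^(4*t) + 1701*e^(3*t)/128 + 9*e^(2*t)/8 + 9*e^(t)/512
d^5M/dt^5 = 59049*e^(9*t)/512 + 576*e^(8*t) + 151263*e^(7*t)/128 + 5103*e^(6*t)/4 + 196875*e^(5*t)/256 + 252*e^(4*t) + 5103*e^(3*t)/128 + 9*e^(2*t)/4 + 9*e^(t)/512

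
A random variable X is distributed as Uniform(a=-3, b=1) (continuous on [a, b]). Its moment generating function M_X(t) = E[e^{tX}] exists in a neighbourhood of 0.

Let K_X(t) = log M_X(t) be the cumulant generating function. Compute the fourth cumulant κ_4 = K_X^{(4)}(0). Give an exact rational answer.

M_X(t) = (e^(t) - e^(-3*t))/(4*t)
K_X(t) = log M_X(t) = -log(t) + log(e^(t) - e^(-3*t)) - 2*log(2)

κ_4 = K^(4)(0) = -32/15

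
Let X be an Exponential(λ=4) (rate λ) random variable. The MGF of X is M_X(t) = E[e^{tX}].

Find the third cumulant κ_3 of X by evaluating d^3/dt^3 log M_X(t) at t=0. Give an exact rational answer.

M_X(t) = 4/(4 - t)
K_X(t) = log M_X(t) = -log(4 - t) + 2*log(2)
K^(3)(t) = -2/(t^3 - 12*t^2 + 48*t - 64)

κ_3 = K^(3)(0) = 1/32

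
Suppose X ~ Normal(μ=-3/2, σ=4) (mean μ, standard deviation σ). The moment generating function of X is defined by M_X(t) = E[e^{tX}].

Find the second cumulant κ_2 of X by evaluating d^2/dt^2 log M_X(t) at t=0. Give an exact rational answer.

κ_2 = K^(2)(0) = 16

M_X(t) = e^(8*t^2 - 3*t/2)
K_X(t) = log M_X(t) = 8*t^2 - 3*t/2
K^(2)(t) = 16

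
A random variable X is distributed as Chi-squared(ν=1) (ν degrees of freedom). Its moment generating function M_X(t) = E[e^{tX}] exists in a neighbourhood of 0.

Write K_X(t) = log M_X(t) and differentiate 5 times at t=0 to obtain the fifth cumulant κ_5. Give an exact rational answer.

M_X(t) = 1/√(1 - 2*t)
K_X(t) = log M_X(t) = -log(1 - 2*t)/2
D^5[K](t) = -384/(32*t^5 - 80*t^4 + 80*t^3 - 40*t^2 + 10*t - 1)

κ_5 = D^5[K](0) = 384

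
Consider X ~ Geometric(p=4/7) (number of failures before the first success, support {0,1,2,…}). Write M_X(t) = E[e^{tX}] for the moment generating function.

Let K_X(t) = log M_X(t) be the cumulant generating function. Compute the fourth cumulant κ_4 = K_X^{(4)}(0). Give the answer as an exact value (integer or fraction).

M_X(t) = 4/(7*(1 - 3*e^(t)/7))
K_X(t) = log M_X(t) = -log(1 - 3*e^(t)/7) - log(7) + 2*log(2)
K^(4)(t) = (189*e^(3*t) + 1764*e^(2*t) + 1029*e^(t))/(81*e^(4*t) - 756*e^(3*t) + 2646*e^(2*t) - 4116*e^(t) + 2401)

κ_4 = K^(4)(0) = 1491/128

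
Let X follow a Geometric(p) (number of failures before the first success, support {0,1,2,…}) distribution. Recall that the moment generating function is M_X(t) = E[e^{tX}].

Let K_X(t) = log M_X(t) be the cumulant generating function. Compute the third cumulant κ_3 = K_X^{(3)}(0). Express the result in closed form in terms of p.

κ_3 = D^3[K](0) = (p^2 - 3*p + 2)/p^3

M_X(t) = p/(-(1 - p)*e^(t) + 1)
K_X(t) = log M_X(t) = log(p) - log(-(1 - p)*e^(t) + 1)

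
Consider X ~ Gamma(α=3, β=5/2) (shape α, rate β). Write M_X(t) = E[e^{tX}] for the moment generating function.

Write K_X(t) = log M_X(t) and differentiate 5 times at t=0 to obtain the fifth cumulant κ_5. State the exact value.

κ_5 = D^5[K](0) = 2304/3125

M_X(t) = 125/(8*(5/2 - t)^3)
K_X(t) = log M_X(t) = -3*log(5/2 - t) - 3*log(2) + 3*log(5)
D^5[K](t) = -2304/(32*t^5 - 400*t^4 + 2000*t^3 - 5000*t^2 + 6250*t - 3125)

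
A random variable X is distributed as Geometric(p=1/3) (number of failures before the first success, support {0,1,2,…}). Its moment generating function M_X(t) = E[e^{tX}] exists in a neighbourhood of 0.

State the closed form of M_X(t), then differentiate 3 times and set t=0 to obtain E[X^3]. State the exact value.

M_X(t) = 1/(3*(1 - 2*e^(t)/3))
M^(3)(t) = (8*e^(3*t) + 48*e^(2*t) + 18*e^(t))/(16*e^(4*t) - 96*e^(3*t) + 216*e^(2*t) - 216*e^(t) + 81)

E[X^3] = M^(3)(0) = 74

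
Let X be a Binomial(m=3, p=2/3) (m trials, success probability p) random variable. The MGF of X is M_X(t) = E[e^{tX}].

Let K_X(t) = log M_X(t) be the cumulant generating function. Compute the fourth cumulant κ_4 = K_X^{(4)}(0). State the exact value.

κ_4 = d^4K/dt^4 |_{t=0} = -2/9

M_X(t) = (2*e^(t)/3 + 1/3)^3
K_X(t) = log M_X(t) = 3*log(2*e^(t)/3 + 1/3)
dK/dt = 6*e^(t)/(2*e^(t) + 1)
d^2K/dt^2 = 6*e^(t)/(4*e^(2*t) + 4*e^(t) + 1)
d^3K/dt^3 = (-12*e^(2*t) + 6*e^(t))/(8*e^(3*t) + 12*e^(2*t) + 6*e^(t) + 1)
d^4K/dt^4 = (24*e^(3*t) - 48*e^(2*t) + 6*e^(t))/(16*e^(4*t) + 32*e^(3*t) + 24*e^(2*t) + 8*e^(t) + 1)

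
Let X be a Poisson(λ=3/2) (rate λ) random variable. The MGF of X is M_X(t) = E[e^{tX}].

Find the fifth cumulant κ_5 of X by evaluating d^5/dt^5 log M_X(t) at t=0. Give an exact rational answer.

κ_5 = d^5K/dt^5 |_{t=0} = 3/2

M_X(t) = e^(3*e^(t)/2 - 3/2)
K_X(t) = log M_X(t) = 3*e^(t)/2 - 3/2
dK/dt = 3*e^(t)/2
d^2K/dt^2 = 3*e^(t)/2
d^3K/dt^3 = 3*e^(t)/2
d^4K/dt^4 = 3*e^(t)/2
d^5K/dt^5 = 3*e^(t)/2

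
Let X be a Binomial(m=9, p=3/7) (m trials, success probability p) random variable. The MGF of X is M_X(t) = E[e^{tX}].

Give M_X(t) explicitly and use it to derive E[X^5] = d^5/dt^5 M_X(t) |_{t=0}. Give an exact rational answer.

E[X^5] = d^5M/dt^5 |_{t=0} = 5841261/2401

M_X(t) = (3*e^(t)/7 + 4/7)^9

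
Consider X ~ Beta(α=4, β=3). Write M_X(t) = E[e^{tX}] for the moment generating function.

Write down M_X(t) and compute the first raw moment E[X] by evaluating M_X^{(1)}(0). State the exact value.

E[X] = dM/dt |_{t=0} = 4/7

M_X(t) = ₁F₁(4; 7; t)
dM/dt = 4*₁F₁(5; 8; t)/7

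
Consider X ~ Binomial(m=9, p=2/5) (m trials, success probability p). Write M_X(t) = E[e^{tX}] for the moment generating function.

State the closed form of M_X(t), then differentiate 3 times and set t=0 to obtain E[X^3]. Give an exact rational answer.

M_X(t) = (2*e^(t)/5 + 3/5)^9

E[X^3] = D^3[M](0) = 8802/125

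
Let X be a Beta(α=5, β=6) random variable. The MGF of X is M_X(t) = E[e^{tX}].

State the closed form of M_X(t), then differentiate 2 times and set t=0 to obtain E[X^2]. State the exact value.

E[X^2] = d^2M/dt^2 |_{t=0} = 5/22

M_X(t) = ₁F₁(5; 11; t)
dM/dt = 5*₁F₁(6; 12; t)/11
d^2M/dt^2 = 5*₁F₁(7; 13; t)/22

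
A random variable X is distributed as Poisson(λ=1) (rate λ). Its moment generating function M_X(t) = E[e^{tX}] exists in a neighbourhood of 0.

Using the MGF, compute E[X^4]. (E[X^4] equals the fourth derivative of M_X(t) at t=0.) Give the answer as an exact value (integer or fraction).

E[X^4] = M′′′′(0) = 15

M_X(t) = e^(e^(t) - 1)
M′(t) = e^(-1)*e^(t)*e^(e^(t))
M′′(t) = (e^(2*t)*e^(e^(t)) + e^(t)*e^(e^(t)))*e^(-1)
M′′′(t) = (e^(3*t)*e^(e^(t)) + 3*e^(2*t)*e^(e^(t)) + e^(t)*e^(e^(t)))*e^(-1)
M′′′′(t) = (e^(4*t)*e^(e^(t)) + 6*e^(3*t)*e^(e^(t)) + 7*e^(2*t)*e^(e^(t)) + e^(t)*e^(e^(t)))*e^(-1)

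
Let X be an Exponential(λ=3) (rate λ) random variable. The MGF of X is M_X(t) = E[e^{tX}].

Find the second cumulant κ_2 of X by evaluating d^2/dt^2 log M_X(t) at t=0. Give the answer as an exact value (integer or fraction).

κ_2 = D^2[K](0) = 1/9

M_X(t) = 3/(3 - t)
K_X(t) = log M_X(t) = -log(3 - t) + log(3)
D^2[K](t) = 1/(t^2 - 6*t + 9)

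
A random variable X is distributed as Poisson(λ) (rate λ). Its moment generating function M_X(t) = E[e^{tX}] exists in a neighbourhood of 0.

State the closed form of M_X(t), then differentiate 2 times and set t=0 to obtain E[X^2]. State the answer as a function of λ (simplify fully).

E[X^2] = d^2M/dt^2 |_{t=0} = λ*(λ + 1)

M_X(t) = e^(λ*(e^(t) - 1))
dM/dt = λ*e^(-λ)*e^(t)*e^(λ*e^(t))
d^2M/dt^2 = (λ^2*e^(2*t)*e^(λ*e^(t)) + λ*e^(t)*e^(λ*e^(t)))*e^(-λ)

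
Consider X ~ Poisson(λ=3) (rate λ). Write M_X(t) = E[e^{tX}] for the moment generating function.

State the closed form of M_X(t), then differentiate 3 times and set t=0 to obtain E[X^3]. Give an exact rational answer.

M_X(t) = e^(3*e^(t) - 3)
M^(3)(t) = (27*e^(3*t)*e^(3*e^(t)) + 27*e^(2*t)*e^(3*e^(t)) + 3*e^(t)*e^(3*e^(t)))*e^(-3)

E[X^3] = M^(3)(0) = 57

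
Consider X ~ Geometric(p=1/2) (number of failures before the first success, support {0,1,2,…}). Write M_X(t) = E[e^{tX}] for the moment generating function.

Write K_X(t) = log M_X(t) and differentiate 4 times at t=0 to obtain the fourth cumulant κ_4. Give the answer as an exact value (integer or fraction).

M_X(t) = 1/(2*(1 - e^(t)/2))
K_X(t) = log M_X(t) = -log(1 - e^(t)/2) - log(2)
K′(t) = -e^(t)/(e^(t) - 2)
K′′(t) = 2*e^(t)/(e^(2*t) - 4*e^(t) + 4)
K′′′(t) = (-2*e^(2*t) - 4*e^(t))/(e^(3*t) - 6*e^(2*t) + 12*e^(t) - 8)
K′′′′(t) = (2*e^(3*t) + 16*e^(2*t) + 8*e^(t))/(e^(4*t) - 8*e^(3*t) + 24*e^(2*t) - 32*e^(t) + 16)

κ_4 = K′′′′(0) = 26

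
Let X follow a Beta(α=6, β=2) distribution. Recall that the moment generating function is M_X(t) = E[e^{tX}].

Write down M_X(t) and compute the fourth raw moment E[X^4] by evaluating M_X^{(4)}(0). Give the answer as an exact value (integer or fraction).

M_X(t) = ₁F₁(6; 8; t)
dM/dt = 3*₁F₁(7; 9; t)/4
d^2M/dt^2 = 7*₁F₁(8; 10; t)/12
d^3M/dt^3 = 7*₁F₁(9; 11; t)/15
d^4M/dt^4 = 21*₁F₁(10; 12; t)/55

E[X^4] = d^4M/dt^4 |_{t=0} = 21/55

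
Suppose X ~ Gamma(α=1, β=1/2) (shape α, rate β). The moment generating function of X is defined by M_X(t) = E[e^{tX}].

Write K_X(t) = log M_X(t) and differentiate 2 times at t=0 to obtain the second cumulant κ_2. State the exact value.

M_X(t) = 1/(2*(1/2 - t))
K_X(t) = log M_X(t) = -log(1/2 - t) - log(2)
D^2[K](t) = 4/(4*t^2 - 4*t + 1)

κ_2 = D^2[K](0) = 4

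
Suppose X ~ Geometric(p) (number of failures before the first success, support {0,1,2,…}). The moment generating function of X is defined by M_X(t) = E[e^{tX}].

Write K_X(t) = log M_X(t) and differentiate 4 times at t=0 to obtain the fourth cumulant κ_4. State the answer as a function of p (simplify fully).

κ_4 = d^4K/dt^4 |_{t=0} = (-p^3 + 7*p^2 - 12*p + 6)/p^4

M_X(t) = p/(-(1 - p)*e^(t) + 1)
K_X(t) = log M_X(t) = log(p) - log(-(1 - p)*e^(t) + 1)
dK/dt = (-p*e^(t) + e^(t))/(p*e^(t) - e^(t) + 1)
d^2K/dt^2 = (-p*e^(t) + e^(t))/(p^2*e^(2*t) - 2*p*e^(2*t) + 2*p*e^(t) + e^(2*t) - 2*e^(t) + 1)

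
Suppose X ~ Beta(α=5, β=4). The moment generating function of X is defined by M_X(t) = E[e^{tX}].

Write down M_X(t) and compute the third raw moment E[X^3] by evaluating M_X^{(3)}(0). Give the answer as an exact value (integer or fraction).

E[X^3] = M^(3)(0) = 7/33

M_X(t) = ₁F₁(5; 9; t)
M^(3)(t) = 7*₁F₁(8; 12; t)/33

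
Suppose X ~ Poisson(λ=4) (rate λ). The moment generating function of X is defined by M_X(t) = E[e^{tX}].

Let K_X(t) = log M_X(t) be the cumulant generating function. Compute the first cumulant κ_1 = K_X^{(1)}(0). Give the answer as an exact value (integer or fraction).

M_X(t) = e^(4*e^(t) - 4)
K_X(t) = log M_X(t) = 4*e^(t) - 4
K′(t) = 4*e^(t)

κ_1 = K′(0) = 4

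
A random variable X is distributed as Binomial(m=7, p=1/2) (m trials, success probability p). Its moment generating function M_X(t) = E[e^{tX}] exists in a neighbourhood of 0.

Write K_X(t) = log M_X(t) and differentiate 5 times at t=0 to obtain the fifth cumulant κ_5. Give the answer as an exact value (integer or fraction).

κ_5 = K′′′′′(0) = 0

M_X(t) = (e^(t)/2 + 1/2)^7
K_X(t) = log M_X(t) = 7*log(e^(t)/2 + 1/2)
K′(t) = 7*e^(t)/(e^(t) + 1)
K′′(t) = 7*e^(t)/(e^(2*t) + 2*e^(t) + 1)
K′′′(t) = (-7*e^(2*t) + 7*e^(t))/(e^(3*t) + 3*e^(2*t) + 3*e^(t) + 1)
K′′′′(t) = (7*e^(3*t) - 28*e^(2*t) + 7*e^(t))/(e^(4*t) + 4*e^(3*t) + 6*e^(2*t) + 4*e^(t) + 1)
K′′′′′(t) = (-7*e^(4*t) + 77*e^(3*t) - 77*e^(2*t) + 7*e^(t))/(e^(5*t) + 5*e^(4*t) + 10*e^(3*t) + 10*e^(2*t) + 5*e^(t) + 1)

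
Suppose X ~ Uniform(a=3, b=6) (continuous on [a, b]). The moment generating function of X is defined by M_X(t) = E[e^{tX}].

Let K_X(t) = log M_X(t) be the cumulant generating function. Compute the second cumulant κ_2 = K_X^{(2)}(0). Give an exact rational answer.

κ_2 = K^(2)(0) = 3/4

M_X(t) = (e^(6*t) - e^(3*t))/(3*t)
K_X(t) = log M_X(t) = -log(t) + log(e^(6*t) - e^(3*t)) - log(3)
K^(2)(t) = (-9*t^2*e^(3*t) + e^(6*t) - 2*e^(3*t) + 1)/(t^2*e^(6*t) - 2*t^2*e^(3*t) + t^2)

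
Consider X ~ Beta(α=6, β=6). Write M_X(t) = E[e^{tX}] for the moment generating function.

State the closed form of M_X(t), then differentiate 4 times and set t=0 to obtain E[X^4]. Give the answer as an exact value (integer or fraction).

E[X^4] = d^4M/dt^4 |_{t=0} = 6/65

M_X(t) = ₁F₁(6; 12; t)
dM/dt = ₁F₁(7; 13; t)/2
d^2M/dt^2 = 7*₁F₁(8; 14; t)/26
d^3M/dt^3 = 2*₁F₁(9; 15; t)/13
d^4M/dt^4 = 6*₁F₁(10; 16; t)/65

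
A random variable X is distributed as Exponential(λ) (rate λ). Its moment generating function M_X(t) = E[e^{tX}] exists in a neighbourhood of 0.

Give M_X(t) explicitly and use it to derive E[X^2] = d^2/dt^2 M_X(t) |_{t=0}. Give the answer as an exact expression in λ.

M_X(t) = λ/(λ - t)
M^(2)(t) = -2*λ/(-λ^3 + 3*λ^2*t - 3*λ*t^2 + t^3)

E[X^2] = M^(2)(0) = 2/λ^2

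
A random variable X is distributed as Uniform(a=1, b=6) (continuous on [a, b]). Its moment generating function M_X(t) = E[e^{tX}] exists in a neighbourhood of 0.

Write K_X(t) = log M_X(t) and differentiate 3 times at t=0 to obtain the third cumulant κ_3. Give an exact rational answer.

κ_3 = K′′′(0) = 0

M_X(t) = (e^(6*t) - e^(t))/(5*t)
K_X(t) = log M_X(t) = -log(t) + log(e^(6*t) - e^(t)) - log(5)
K′(t) = (6*t*e^(5*t) - t - e^(5*t) + 1)/(t*e^(5*t) - t)
K′′(t) = (-25*t^2*e^(5*t) + e^(10*t) - 2*e^(5*t) + 1)/(t^2*e^(10*t) - 2*t^2*e^(5*t) + t^2)
K′′′(t) = (125*t^3*e^(10*t) + 125*t^3*e^(5*t) - 2*e^(15*t) + 6*e^(10*t) - 6*e^(5*t) + 2)/(t^3*e^(15*t) - 3*t^3*e^(10*t) + 3*t^3*e^(5*t) - t^3)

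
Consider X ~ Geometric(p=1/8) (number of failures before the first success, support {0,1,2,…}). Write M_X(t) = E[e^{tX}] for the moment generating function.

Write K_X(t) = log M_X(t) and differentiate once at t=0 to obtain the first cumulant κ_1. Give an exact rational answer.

κ_1 = D[K](0) = 7

M_X(t) = 1/(8*(1 - 7*e^(t)/8))
K_X(t) = log M_X(t) = -log(1 - 7*e^(t)/8) - 3*log(2)
D[K](t) = -7*e^(t)/(7*e^(t) - 8)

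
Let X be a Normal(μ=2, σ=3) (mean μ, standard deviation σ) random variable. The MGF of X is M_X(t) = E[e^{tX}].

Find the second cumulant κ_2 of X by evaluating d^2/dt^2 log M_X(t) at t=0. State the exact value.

κ_2 = K′′(0) = 9

M_X(t) = e^(9*t^2/2 + 2*t)
K_X(t) = log M_X(t) = 9*t^2/2 + 2*t
K′(t) = 9*t + 2
K′′(t) = 9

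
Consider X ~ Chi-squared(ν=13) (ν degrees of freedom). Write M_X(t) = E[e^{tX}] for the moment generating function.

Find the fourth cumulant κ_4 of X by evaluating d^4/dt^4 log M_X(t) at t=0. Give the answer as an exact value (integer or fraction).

M_X(t) = (1 - 2*t)^(-13/2)
K_X(t) = log M_X(t) = -13*log(1 - 2*t)/2
dK/dt = -13/(2*t - 1)
d^2K/dt^2 = 26/(4*t^2 - 4*t + 1)
d^3K/dt^3 = -104/(8*t^3 - 12*t^2 + 6*t - 1)
d^4K/dt^4 = 624/(16*t^4 - 32*t^3 + 24*t^2 - 8*t + 1)

κ_4 = d^4K/dt^4 |_{t=0} = 624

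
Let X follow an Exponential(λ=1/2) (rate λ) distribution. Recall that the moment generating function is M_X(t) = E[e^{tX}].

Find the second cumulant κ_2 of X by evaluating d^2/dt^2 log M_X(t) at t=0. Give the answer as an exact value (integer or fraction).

κ_2 = d^2K/dt^2 |_{t=0} = 4

M_X(t) = 1/(2*(1/2 - t))
K_X(t) = log M_X(t) = -log(1/2 - t) - log(2)
dK/dt = -2/(2*t - 1)
d^2K/dt^2 = 4/(4*t^2 - 4*t + 1)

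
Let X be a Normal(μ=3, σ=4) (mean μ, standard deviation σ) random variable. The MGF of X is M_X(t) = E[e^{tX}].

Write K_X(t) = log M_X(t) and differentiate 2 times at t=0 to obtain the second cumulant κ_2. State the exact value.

M_X(t) = e^(8*t^2 + 3*t)
K_X(t) = log M_X(t) = 8*t^2 + 3*t
K′(t) = 16*t + 3
K′′(t) = 16

κ_2 = K′′(0) = 16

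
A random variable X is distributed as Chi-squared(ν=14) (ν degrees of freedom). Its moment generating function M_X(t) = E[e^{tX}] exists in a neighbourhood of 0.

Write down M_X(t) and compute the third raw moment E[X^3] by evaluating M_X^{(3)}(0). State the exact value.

M_X(t) = (1 - 2*t)^(-7)
D^3[M](t) = 4032/(1024*t^10 - 5120*t^9 + 11520*t^8 - 15360*t^7 + 13440*t^6 - 8064*t^5 + 3360*t^4 - 960*t^3 + 180*t^2 - 20*t + 1)

E[X^3] = D^3[M](0) = 4032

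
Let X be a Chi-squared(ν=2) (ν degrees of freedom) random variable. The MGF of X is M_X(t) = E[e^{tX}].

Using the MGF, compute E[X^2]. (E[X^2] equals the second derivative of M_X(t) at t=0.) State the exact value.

M_X(t) = 1/(1 - 2*t)
D^2[M](t) = -8/(8*t^3 - 12*t^2 + 6*t - 1)

E[X^2] = D^2[M](0) = 8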